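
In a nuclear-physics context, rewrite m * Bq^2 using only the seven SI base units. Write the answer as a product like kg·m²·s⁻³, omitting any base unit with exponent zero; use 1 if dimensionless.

Bq = 1/s = s⁻¹ (activity is decays per second).
So Bq² = s⁻².
Combining: m·Bq² = m · s⁻² = m·s⁻².

m·s⁻²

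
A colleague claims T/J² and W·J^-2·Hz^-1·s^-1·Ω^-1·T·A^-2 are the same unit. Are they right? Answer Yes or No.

Left side:
  J = N·m (work = force × distance),
      = kg·m²·s⁻².
  So J⁻² = kg⁻²·m⁻⁴·s⁴.
  T = Wb/m² (flux density = flux per area),
      = kg·s⁻²·A⁻¹.
  Combining: J⁻²·T = (kg⁻²·m⁻⁴·s⁴) · (kg·s⁻²·A⁻¹) = kg⁻¹·m⁻⁴·s²·A⁻¹.
Right side:
  W = J/s (power = energy per time),
      = kg·m²·s⁻³.
  J = N·m (work = force × distance),
      = kg·m²·s⁻².
  So J⁻² = kg⁻²·m⁻⁴·s⁴.
  Hz = 1/s = s⁻¹ (frequency is cycles per second).
  So Hz⁻¹ = s.
  Ω = V/A (resistance = voltage per current),
      = kg·m²·s⁻³·A⁻².
  So Ω⁻¹ = kg⁻¹·m⁻²·s³·A².
  T = Wb/m² (flux density = flux per area),
      = kg·s⁻²·A⁻¹.
  Combining: W·J⁻²·Hz⁻¹·s⁻¹·Ω⁻¹·T·A⁻² = (kg·m²·s⁻³) · (kg⁻²·m⁻⁴·s⁴) · s · s⁻¹ · (kg⁻¹·m⁻²·s³·A²) · (kg·s⁻²·A⁻¹) · A⁻² = kg⁻¹·m⁻⁴·s²·A⁻¹.
Both reduce to kg⁻¹·m⁻⁴·s²·A⁻¹.

Yes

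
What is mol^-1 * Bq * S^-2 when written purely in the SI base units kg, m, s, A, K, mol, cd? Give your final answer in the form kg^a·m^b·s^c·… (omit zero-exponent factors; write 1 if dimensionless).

Bq = 1/s = s⁻¹ (activity is decays per second).
S = 1/Ω (conductance is reciprocal resistance),
    = kg⁻¹·m⁻²·s³·A².
So S⁻² = kg²·m⁴·s⁻⁶·A⁻⁴.
Combining: mol⁻¹·Bq·S⁻² = mol⁻¹ · s⁻¹ · (kg²·m⁴·s⁻⁶·A⁻⁴) = kg²·m⁴·s⁻⁷·A⁻⁴·mol⁻¹.

kg²·m⁴·s⁻⁷·A⁻⁴·mol⁻¹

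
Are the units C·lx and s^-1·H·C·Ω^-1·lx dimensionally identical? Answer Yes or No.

Left side:
  C = s·A.
  lx = m⁻²·cd.
  Combining: C·lx = (s·A) · (m⁻²·cd) = m⁻²·s·A·cd.
Right side:
  H = Wb/A (inductance = flux per current),
      = kg·m²·s⁻²·A⁻².
  C = A·s = s·A (charge = current × time).
  Ω = V/A (resistance = voltage per current),
      = kg·m²·s⁻³·A⁻².
  So Ω⁻¹ = kg⁻¹·m⁻²·s³·A².
  lx = lm/m² (illuminance = luminous flux per area),
      = m⁻²·cd.
  Combining: s⁻¹·H·C·Ω⁻¹·lx = s⁻¹ · (kg·m²·s⁻²·A⁻²) · (s·A) · (kg⁻¹·m⁻²·s³·A²) · (m⁻²·cd) = m⁻²·s·A·cd.
Both reduce to m⁻²·s·A·cd.

Yes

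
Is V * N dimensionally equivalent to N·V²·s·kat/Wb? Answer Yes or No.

Left side:
  V = kg·m²·s⁻³·A⁻¹.
  N = kg·m·s⁻².
  Combining: V·N = (kg·m²·s⁻³·A⁻¹) · (kg·m·s⁻²) = kg²·m³·s⁻⁵·A⁻¹.
Right side:
  N = kg·m/s² = kg·m·s⁻² (force = mass × acceleration).
  Wb = V·s (flux: a volt is a weber per second),
      = kg·m²·s⁻²·A⁻¹.
  So Wb⁻¹ = kg⁻¹·m⁻²·s²·A.
  V = W/A (potential = power per current),
      = kg·m²·s⁻³·A⁻¹.
  So V² = kg²·m⁴·s⁻⁶·A⁻².
  kat = mol/s = s⁻¹·mol (catalytic activity).
  Combining: N·Wb⁻¹·V²·s·kat = (kg·m·s⁻²) · (kg⁻¹·m⁻²·s²·A) · (kg²·m⁴·s⁻⁶·A⁻²) · s · (s⁻¹·mol) = kg²·m³·s⁻⁶·A⁻¹·mol.
Left is kg²·m³·s⁻⁵·A⁻¹; right is kg²·m³·s⁻⁶·A⁻¹·mol — different.

No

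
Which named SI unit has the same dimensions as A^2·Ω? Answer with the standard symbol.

Ω = V/A (resistance = voltage per current),
    = kg·m²·s⁻³·A⁻².
Combining: A²·Ω = A² · (kg·m²·s⁻³·A⁻²) = kg·m²·s⁻³.
kg·m²·s⁻³ is the base-SI form of the watt.

W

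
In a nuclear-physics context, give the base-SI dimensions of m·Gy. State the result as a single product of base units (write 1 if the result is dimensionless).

m³·s⁻²

Gy = m²·s⁻².
Combining: m·Gy = m · (m²·s⁻²) = m³·s⁻².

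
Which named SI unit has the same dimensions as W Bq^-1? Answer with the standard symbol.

W = J/s (power = energy per time),
    = kg·m²·s⁻³.
Bq = 1/s = s⁻¹ (activity is decays per second).
So Bq⁻¹ = s.
Combining: W·Bq⁻¹ = (kg·m²·s⁻³) · s = kg·m²·s⁻².
kg·m²·s⁻² is the base-SI form of the joule.

J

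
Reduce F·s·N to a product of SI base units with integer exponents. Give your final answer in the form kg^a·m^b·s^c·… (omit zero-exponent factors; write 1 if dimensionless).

F = C/V (capacitance = charge per voltage),
    = A·s/(kg·m²·s⁻³·A⁻¹) (substituting C and V),
    = kg⁻¹·m⁻²·s⁴·A².
N = kg·m/s² = kg·m·s⁻² (force = mass × acceleration).
Combining: F·s·N = (kg⁻¹·m⁻²·s⁴·A²) · s · (kg·m·s⁻²) = m⁻¹·s³·A².

m⁻¹·s³·A²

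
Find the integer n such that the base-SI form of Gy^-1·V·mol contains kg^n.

Gy = m²·s⁻².
So Gy⁻¹ = m⁻²·s².
V = kg·m²·s⁻³·A⁻¹.
Combining: Gy⁻¹·V·mol = (m⁻²·s²) · (kg·m²·s⁻³·A⁻¹) · mol = kg·s⁻¹·A⁻¹·mol.
The exponent of kg is 1.

1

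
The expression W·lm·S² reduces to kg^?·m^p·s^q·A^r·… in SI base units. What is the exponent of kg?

-1

W = J/s (power = energy per time),
    = kg·m²·s⁻³.
lm = cd·sr = cd (luminous flux; sr is dimensionless).
S = 1/Ω (conductance is reciprocal resistance),
    = kg⁻¹·m⁻²·s³·A².
So S² = kg⁻²·m⁻⁴·s⁶·A⁴.
Combining: W·lm·S² = (kg·m²·s⁻³) · cd · (kg⁻²·m⁻⁴·s⁶·A⁴) = kg⁻¹·m⁻²·s³·A⁴·cd.
The exponent of kg is -1.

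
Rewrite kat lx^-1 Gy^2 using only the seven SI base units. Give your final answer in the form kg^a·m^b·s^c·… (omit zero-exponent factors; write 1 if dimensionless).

m⁶·s⁻⁵·mol·cd⁻¹

kat = mol/s = s⁻¹·mol (catalytic activity).
lx = lm/m² (illuminance = luminous flux per area),
    = m⁻²·cd.
So lx⁻¹ = m²·cd⁻¹.
Gy = J/kg (absorbed dose = energy per mass),
    = m²·s⁻².
So Gy² = m⁴·s⁻⁴.
Combining: kat·lx⁻¹·Gy² = (s⁻¹·mol) · (m²·cd⁻¹) · (m⁴·s⁻⁴) = m⁶·s⁻⁵·mol·cd⁻¹.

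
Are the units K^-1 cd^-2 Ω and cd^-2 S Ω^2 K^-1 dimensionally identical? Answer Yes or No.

Left side:
  Ω = kg·m²·s⁻³·A⁻².
  Combining: K⁻¹·cd⁻²·Ω = K⁻¹ · cd⁻² · (kg·m²·s⁻³·A⁻²) = kg·m²·s⁻³·A⁻²·K⁻¹·cd⁻².
Right side:
  S = kg⁻¹·m⁻²·s³·A².
  Ω = kg·m²·s⁻³·A⁻².
  So Ω² = kg²·m⁴·s⁻⁶·A⁻⁴.
  Combining: cd⁻²·S·Ω²·K⁻¹ = cd⁻² · (kg⁻¹·m⁻²·s³·A²) · (kg²·m⁴·s⁻⁶·A⁻⁴) · K⁻¹ = kg·m²·s⁻³·A⁻²·K⁻¹·cd⁻².
Both reduce to kg·m²·s⁻³·A⁻²·K⁻¹·cd⁻².

Yes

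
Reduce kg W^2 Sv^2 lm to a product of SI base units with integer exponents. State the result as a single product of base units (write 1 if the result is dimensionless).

kg³·m⁸·s⁻¹⁰·cd

W = kg·m²·s⁻³.
So W² = kg²·m⁴·s⁻⁶.
Sv = m²·s⁻².
So Sv² = m⁴·s⁻⁴.
lm = cd.
Combining: kg·W²·Sv²·lm = kg · (kg²·m⁴·s⁻⁶) · (m⁴·s⁻⁴) · cd = kg³·m⁸·s⁻¹⁰·cd.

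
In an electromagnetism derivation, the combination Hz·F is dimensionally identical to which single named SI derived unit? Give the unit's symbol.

Hz = 1/s = s⁻¹ (frequency is cycles per second).
F = C/V (capacitance = charge per voltage),
    = A·s/(kg·m²·s⁻³·A⁻¹) (substituting C and V),
    = kg⁻¹·m⁻²·s⁴·A².
Combining: Hz·F = s⁻¹ · (kg⁻¹·m⁻²·s⁴·A²) = kg⁻¹·m⁻²·s³·A².
kg⁻¹·m⁻²·s³·A² is the base-SI form of the siemens.

S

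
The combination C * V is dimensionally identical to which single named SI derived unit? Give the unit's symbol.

C = A·s = s·A (charge = current × time).
V = W/A (potential = power per current),
    = kg·m²·s⁻³·A⁻¹.
Combining: C·V = (s·A) · (kg·m²·s⁻³·A⁻¹) = kg·m²·s⁻².
kg·m²·s⁻² is the base-SI form of the joule.

J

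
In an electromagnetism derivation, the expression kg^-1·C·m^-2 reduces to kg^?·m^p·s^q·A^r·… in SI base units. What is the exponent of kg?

-1

C = s·A.
Combining: kg⁻¹·C·m⁻² = kg⁻¹ · (s·A) · m⁻² = kg⁻¹·m⁻²·s·A.
The exponent of kg is -1.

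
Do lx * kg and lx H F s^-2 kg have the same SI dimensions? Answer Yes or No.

Yes

Left side:
  lx = lm/m² (illuminance = luminous flux per area),
      = m⁻²·cd.
  Combining: lx·kg = (m⁻²·cd) · kg = kg·m⁻²·cd.
Right side:
  lx = lm/m² (illuminance = luminous flux per area),
      = m⁻²·cd.
  H = Wb/A (inductance = flux per current),
      = kg·m²·s⁻²·A⁻².
  F = C/V (capacitance = charge per voltage),
      = A·s/(kg·m²·s⁻³·A⁻¹) (substituting C and V),
      = kg⁻¹·m⁻²·s⁴·A².
  Combining: lx·H·F·s⁻²·kg = (m⁻²·cd) · (kg·m²·s⁻²·A⁻²) · (kg⁻¹·m⁻²·s⁴·A²) · s⁻² · kg = kg·m⁻²·cd.
Both reduce to kg·m⁻²·cd.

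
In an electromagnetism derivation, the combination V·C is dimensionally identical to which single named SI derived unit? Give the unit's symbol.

V = W/A (potential = power per current),
    = kg·m²·s⁻³·A⁻¹.
C = A·s = s·A (charge = current × time).
Combining: V·C = (kg·m²·s⁻³·A⁻¹) · (s·A) = kg·m²·s⁻².
kg·m²·s⁻² is the base-SI form of the joule.

J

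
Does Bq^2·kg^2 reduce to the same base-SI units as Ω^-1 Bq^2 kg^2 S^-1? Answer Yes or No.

Yes

Left side:
  Bq = 1/s = s⁻¹ (activity is decays per second).
  So Bq² = s⁻².
  Combining: Bq²·kg² = s⁻² · kg² = kg²·s⁻².
Right side:
  Ω = V/A (resistance = voltage per current),
      = kg·m²·s⁻³·A⁻².
  So Ω⁻¹ = kg⁻¹·m⁻²·s³·A².
  Bq = 1/s = s⁻¹ (activity is decays per second).
  So Bq² = s⁻².
  S = 1/Ω (conductance is reciprocal resistance),
      = kg⁻¹·m⁻²·s³·A².
  So S⁻¹ = kg·m²·s⁻³·A⁻².
  Combining: Ω⁻¹·Bq²·kg²·S⁻¹ = (kg⁻¹·m⁻²·s³·A²) · s⁻² · kg² · (kg·m²·s⁻³·A⁻²) = kg²·s⁻².
Both reduce to kg²·s⁻².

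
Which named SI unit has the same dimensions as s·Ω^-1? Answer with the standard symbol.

Ω = kg·m²·s⁻³·A⁻².
So Ω⁻¹ = kg⁻¹·m⁻²·s³·A².
Combining: s·Ω⁻¹ = s · (kg⁻¹·m⁻²·s³·A²) = kg⁻¹·m⁻²·s⁴·A².
kg⁻¹·m⁻²·s⁴·A² is the base-SI form of the farad.

F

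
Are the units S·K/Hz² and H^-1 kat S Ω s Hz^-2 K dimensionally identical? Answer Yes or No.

Left side:
  S = kg⁻¹·m⁻²·s³·A².
  Hz = s⁻¹.
  So Hz⁻² = s².
  Combining: S·Hz⁻²·K = (kg⁻¹·m⁻²·s³·A²) · s² · K = kg⁻¹·m⁻²·s⁵·A²·K.
Right side:
  H = kg·m²·s⁻²·A⁻².
  So H⁻¹ = kg⁻¹·m⁻²·s²·A².
  kat = s⁻¹·mol.
  S = kg⁻¹·m⁻²·s³·A².
  Ω = kg·m²·s⁻³·A⁻².
  Hz = s⁻¹.
  So Hz⁻² = s².
  Combining: H⁻¹·kat·S·Ω·s·Hz⁻²·K = (kg⁻¹·m⁻²·s²·A²) · (s⁻¹·mol) · (kg⁻¹·m⁻²·s³·A²) · (kg·m²·s⁻³·A⁻²) · s · s² · K = kg⁻¹·m⁻²·s⁴·A²·K·mol.
Left is kg⁻¹·m⁻²·s⁵·A²·K; right is kg⁻¹·m⁻²·s⁴·A²·K·mol — different.

No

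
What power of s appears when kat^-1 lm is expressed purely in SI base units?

kat = mol/s = s⁻¹·mol (catalytic activity).
So kat⁻¹ = s·mol⁻¹.
lm = cd·sr = cd (luminous flux; sr is dimensionless).
Combining: kat⁻¹·lm = (s·mol⁻¹) · cd = s·mol⁻¹·cd.
The exponent of s is 1.

1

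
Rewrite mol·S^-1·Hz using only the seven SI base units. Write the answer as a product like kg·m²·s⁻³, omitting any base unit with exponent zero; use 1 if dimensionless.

S = 1/Ω (conductance is reciprocal resistance),
    = kg⁻¹·m⁻²·s³·A².
So S⁻¹ = kg·m²·s⁻³·A⁻².
Hz = 1/s = s⁻¹ (frequency is cycles per second).
Combining: mol·S⁻¹·Hz = mol · (kg·m²·s⁻³·A⁻²) · s⁻¹ = kg·m²·s⁻⁴·A⁻²·mol.

kg·m²·s⁻⁴·A⁻²·mol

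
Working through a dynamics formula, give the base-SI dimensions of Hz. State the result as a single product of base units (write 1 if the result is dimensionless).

Hz = 1/s = s⁻¹ (frequency is cycles per second).

s⁻¹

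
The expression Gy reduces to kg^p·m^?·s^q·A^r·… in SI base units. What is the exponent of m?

Gy = J/kg (absorbed dose = energy per mass),
    = m²·s⁻².
The exponent of m is 2.

2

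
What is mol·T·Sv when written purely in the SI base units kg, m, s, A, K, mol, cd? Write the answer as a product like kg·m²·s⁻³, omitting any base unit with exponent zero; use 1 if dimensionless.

kg·m²·s⁻⁴·A⁻¹·mol

T = Wb/m² (flux density = flux per area),
    = kg·s⁻²·A⁻¹.
Sv = J/kg (equivalent dose = energy per mass),
    = m²·s⁻².
Combining: mol·T·Sv = mol · (kg·s⁻²·A⁻¹) · (m²·s⁻²) = kg·m²·s⁻⁴·A⁻¹·mol.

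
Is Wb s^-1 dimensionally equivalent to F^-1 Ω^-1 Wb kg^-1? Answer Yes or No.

Left side:
  Wb = V·s (flux: a volt is a weber per second),
      = kg·m²·s⁻²·A⁻¹.
  Combining: Wb·s⁻¹ = (kg·m²·s⁻²·A⁻¹) · s⁻¹ = kg·m²·s⁻³·A⁻¹.
Right side:
  F = kg⁻¹·m⁻²·s⁴·A².
  So F⁻¹ = kg·m²·s⁻⁴·A⁻².
  Ω = kg·m²·s⁻³·A⁻².
  So Ω⁻¹ = kg⁻¹·m⁻²·s³·A².
  Wb = kg·m²·s⁻²·A⁻¹.
  Combining: F⁻¹·Ω⁻¹·Wb·kg⁻¹ = (kg·m²·s⁻⁴·A⁻²) · (kg⁻¹·m⁻²·s³·A²) · (kg·m²·s⁻²·A⁻¹) · kg⁻¹ = m²·s⁻³·A⁻¹.
Left is kg·m²·s⁻³·A⁻¹; right is m²·s⁻³·A⁻¹ — different.

No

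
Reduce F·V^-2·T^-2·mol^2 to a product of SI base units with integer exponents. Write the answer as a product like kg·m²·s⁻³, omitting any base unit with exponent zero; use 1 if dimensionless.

kg⁻⁵·m⁻⁶·s¹⁴·A⁶·mol²

F = C/V (capacitance = charge per voltage),
    = A·s/(kg·m²·s⁻³·A⁻¹) (substituting C and V),
    = kg⁻¹·m⁻²·s⁴·A².
V = W/A (potential = power per current),
    = kg·m²·s⁻³·A⁻¹.
So V⁻² = kg⁻²·m⁻⁴·s⁶·A².
T = Wb/m² (flux density = flux per area),
    = kg·s⁻²·A⁻¹.
So T⁻² = kg⁻²·s⁴·A².
Combining: F·V⁻²·T⁻²·mol² = (kg⁻¹·m⁻²·s⁴·A²) · (kg⁻²·m⁻⁴·s⁶·A²) · (kg⁻²·s⁴·A²) · mol² = kg⁻⁵·m⁻⁶·s¹⁴·A⁶·mol².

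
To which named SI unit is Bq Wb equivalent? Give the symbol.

Bq = 1/s = s⁻¹ (activity is decays per second).
Wb = V·s (flux: a volt is a weber per second),
    = kg·m²·s⁻²·A⁻¹.
Combining: Bq·Wb = s⁻¹ · (kg·m²·s⁻²·A⁻¹) = kg·m²·s⁻³·A⁻¹.
kg·m²·s⁻³·A⁻¹ is the base-SI form of the volt.

V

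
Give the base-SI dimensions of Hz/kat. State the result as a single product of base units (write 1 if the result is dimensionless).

Hz = 1/s = s⁻¹ (frequency is cycles per second).
kat = mol/s = s⁻¹·mol (catalytic activity).
So kat⁻¹ = s·mol⁻¹.
Combining: Hz·kat⁻¹ = s⁻¹ · (s·mol⁻¹) = mol⁻¹.

mol⁻¹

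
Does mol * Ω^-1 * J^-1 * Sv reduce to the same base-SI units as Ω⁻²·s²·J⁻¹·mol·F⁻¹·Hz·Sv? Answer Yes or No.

Yes

Left side:
  Ω = V/A (resistance = voltage per current),
      = kg·m²·s⁻³·A⁻².
  So Ω⁻¹ = kg⁻¹·m⁻²·s³·A².
  J = N·m (work = force × distance),
      = kg·m²·s⁻².
  So J⁻¹ = kg⁻¹·m⁻²·s².
  Sv = J/kg (equivalent dose = energy per mass),
      = m²·s⁻².
  Combining: mol·Ω⁻¹·J⁻¹·Sv = mol · (kg⁻¹·m⁻²·s³·A²) · (kg⁻¹·m⁻²·s²) · (m²·s⁻²) = kg⁻²·m⁻²·s³·A²·mol.
Right side:
  Ω = kg·m²·s⁻³·A⁻².
  So Ω⁻² = kg⁻²·m⁻⁴·s⁶·A⁴.
  J = kg·m²·s⁻².
  So J⁻¹ = kg⁻¹·m⁻²·s².
  F = kg⁻¹·m⁻²·s⁴·A².
  So F⁻¹ = kg·m²·s⁻⁴·A⁻².
  Hz = s⁻¹.
  Sv = m²·s⁻².
  Combining: Ω⁻²·s²·J⁻¹·mol·F⁻¹·Hz·Sv = (kg⁻²·m⁻⁴·s⁶·A⁴) · s² · (kg⁻¹·m⁻²·s²) · mol · (kg·m²·s⁻⁴·A⁻²) · s⁻¹ · (m²·s⁻²) = kg⁻²·m⁻²·s³·A²·mol.
Both reduce to kg⁻²·m⁻²·s³·A²·mol.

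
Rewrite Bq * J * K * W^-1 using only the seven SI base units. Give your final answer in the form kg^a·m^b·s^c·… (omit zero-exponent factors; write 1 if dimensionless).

K

Bq = 1/s = s⁻¹ (activity is decays per second).
J = N·m (work = force × distance),
    = kg·m²·s⁻².
W = J/s (power = energy per time),
    = kg·m²·s⁻³.
So W⁻¹ = kg⁻¹·m⁻²·s³.
Combining: Bq·J·K·W⁻¹ = s⁻¹ · (kg·m²·s⁻²) · K · (kg⁻¹·m⁻²·s³) = K.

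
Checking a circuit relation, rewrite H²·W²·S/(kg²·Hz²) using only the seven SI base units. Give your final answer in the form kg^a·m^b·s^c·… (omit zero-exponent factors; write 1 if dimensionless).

H = kg·m²·s⁻²·A⁻².
So H² = kg²·m⁴·s⁻⁴·A⁻⁴.
W = kg·m²·s⁻³.
So W² = kg²·m⁴·s⁻⁶.
Hz = s⁻¹.
So Hz⁻² = s².
S = kg⁻¹·m⁻²·s³·A².
Combining: H²·kg⁻²·W²·Hz⁻²·S = (kg²·m⁴·s⁻⁴·A⁻⁴) · kg⁻² · (kg²·m⁴·s⁻⁶) · s² · (kg⁻¹·m⁻²·s³·A²) = kg·m⁶·s⁻⁵·A⁻².

kg·m⁶·s⁻⁵·A⁻²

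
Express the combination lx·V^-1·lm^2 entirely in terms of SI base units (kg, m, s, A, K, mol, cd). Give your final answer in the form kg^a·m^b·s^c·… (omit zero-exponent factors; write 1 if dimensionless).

kg⁻¹·m⁻⁴·s³·A·cd³

lx = lm/m² (illuminance = luminous flux per area),
    = m⁻²·cd.
V = W/A (potential = power per current),
    = kg·m²·s⁻³·A⁻¹.
So V⁻¹ = kg⁻¹·m⁻²·s³·A.
lm = cd·sr = cd (luminous flux; sr is dimensionless).
So lm² = cd².
Combining: lx·V⁻¹·lm² = (m⁻²·cd) · (kg⁻¹·m⁻²·s³·A) · cd² = kg⁻¹·m⁻⁴·s³·A·cd³.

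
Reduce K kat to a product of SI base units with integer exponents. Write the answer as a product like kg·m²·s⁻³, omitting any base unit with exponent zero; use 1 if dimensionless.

s⁻¹·K·mol

kat = mol/s = s⁻¹·mol (catalytic activity).
Combining: K·kat = K · (s⁻¹·mol) = s⁻¹·K·mol.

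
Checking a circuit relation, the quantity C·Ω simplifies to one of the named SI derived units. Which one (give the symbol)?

C = A·s = s·A (charge = current × time).
Ω = V/A (resistance = voltage per current),
    = kg·m²·s⁻³·A⁻².
Combining: C·Ω = (s·A) · (kg·m²·s⁻³·A⁻²) = kg·m²·s⁻²·A⁻¹.
kg·m²·s⁻²·A⁻¹ is the base-SI form of the weber.

Wb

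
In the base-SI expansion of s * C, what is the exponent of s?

2

C = A·s = s·A (charge = current × time).
Combining: s·C = s · (s·A) = s²·A.
The exponent of s is 2.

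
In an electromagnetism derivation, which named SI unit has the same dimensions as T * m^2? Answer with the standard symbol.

Wb

T = Wb/m² (flux density = flux per area),
    = kg·s⁻²·A⁻¹.
Combining: T·m² = (kg·s⁻²·A⁻¹) · m² = kg·m²·s⁻²·A⁻¹.
kg·m²·s⁻²·A⁻¹ is the base-SI form of the weber.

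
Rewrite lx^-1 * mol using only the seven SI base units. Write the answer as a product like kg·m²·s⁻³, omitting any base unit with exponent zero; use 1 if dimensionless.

lx = lm/m² (illuminance = luminous flux per area),
    = m⁻²·cd.
So lx⁻¹ = m²·cd⁻¹.
Combining: lx⁻¹·mol = (m²·cd⁻¹) · mol = m²·mol·cd⁻¹.

m²·mol·cd⁻¹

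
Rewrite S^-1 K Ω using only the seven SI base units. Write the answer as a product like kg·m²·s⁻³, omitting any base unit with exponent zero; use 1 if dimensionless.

S = kg⁻¹·m⁻²·s³·A².
So S⁻¹ = kg·m²·s⁻³·A⁻².
Ω = kg·m²·s⁻³·A⁻².
Combining: S⁻¹·K·Ω = (kg·m²·s⁻³·A⁻²) · K · (kg·m²·s⁻³·A⁻²) = kg²·m⁴·s⁻⁶·A⁻⁴·K.

kg²·m⁴·s⁻⁶·A⁻⁴·K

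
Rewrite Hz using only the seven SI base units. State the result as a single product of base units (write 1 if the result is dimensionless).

Hz = 1/s = s⁻¹ (frequency is cycles per second).

s⁻¹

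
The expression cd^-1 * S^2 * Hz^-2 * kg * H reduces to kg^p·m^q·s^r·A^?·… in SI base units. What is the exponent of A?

S = 1/Ω (conductance is reciprocal resistance),
    = kg⁻¹·m⁻²·s³·A².
So S² = kg⁻²·m⁻⁴·s⁶·A⁴.
Hz = 1/s = s⁻¹ (frequency is cycles per second).
So Hz⁻² = s².
H = Wb/A (inductance = flux per current),
    = kg·m²·s⁻²·A⁻².
Combining: cd⁻¹·S²·Hz⁻²·kg·H = cd⁻¹ · (kg⁻²·m⁻⁴·s⁶·A⁴) · s² · kg · (kg·m²·s⁻²·A⁻²) = m⁻²·s⁶·A²·cd⁻¹.
The exponent of A is 2.

2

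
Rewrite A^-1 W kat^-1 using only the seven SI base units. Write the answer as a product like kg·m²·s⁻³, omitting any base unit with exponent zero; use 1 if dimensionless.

W = kg·m²·s⁻³.
kat = s⁻¹·mol.
So kat⁻¹ = s·mol⁻¹.
Combining: A⁻¹·W·kat⁻¹ = A⁻¹ · (kg·m²·s⁻³) · (s·mol⁻¹) = kg·m²·s⁻²·A⁻¹·mol⁻¹.

kg·m²·s⁻²·A⁻¹·mol⁻¹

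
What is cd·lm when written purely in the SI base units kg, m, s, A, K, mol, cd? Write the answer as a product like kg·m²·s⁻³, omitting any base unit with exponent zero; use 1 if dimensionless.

lm = cd·sr = cd (luminous flux; sr is dimensionless).
Combining: cd·lm = cd · cd = cd².

cd²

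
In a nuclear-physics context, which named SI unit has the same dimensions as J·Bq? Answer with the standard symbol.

W

J = kg·m²·s⁻².
Bq = s⁻¹.
Combining: J·Bq = (kg·m²·s⁻²) · s⁻¹ = kg·m²·s⁻³.
kg·m²·s⁻³ is the base-SI form of the watt.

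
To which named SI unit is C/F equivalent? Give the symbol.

V

F = kg⁻¹·m⁻²·s⁴·A².
So F⁻¹ = kg·m²·s⁻⁴·A⁻².
C = s·A.
Combining: F⁻¹·C = (kg·m²·s⁻⁴·A⁻²) · (s·A) = kg·m²·s⁻³·A⁻¹.
kg·m²·s⁻³·A⁻¹ is the base-SI form of the volt.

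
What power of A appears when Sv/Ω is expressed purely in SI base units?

2

Ω = kg·m²·s⁻³·A⁻².
So Ω⁻¹ = kg⁻¹·m⁻²·s³·A².
Sv = m²·s⁻².
Combining: Ω⁻¹·Sv = (kg⁻¹·m⁻²·s³·A²) · (m²·s⁻²) = kg⁻¹·s·A².
The exponent of A is 2.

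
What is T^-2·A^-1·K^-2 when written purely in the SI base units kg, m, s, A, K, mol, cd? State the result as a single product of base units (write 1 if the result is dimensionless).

T = Wb/m² (flux density = flux per area),
    = kg·s⁻²·A⁻¹.
So T⁻² = kg⁻²·s⁴·A².
Combining: T⁻²·A⁻¹·K⁻² = (kg⁻²·s⁴·A²) · A⁻¹ · K⁻² = kg⁻²·s⁴·A·K⁻².

kg⁻²·s⁴·A·K⁻²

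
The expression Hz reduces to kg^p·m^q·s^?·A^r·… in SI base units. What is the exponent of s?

-1

Hz = 1/s = s⁻¹ (frequency is cycles per second).
The exponent of s is -1.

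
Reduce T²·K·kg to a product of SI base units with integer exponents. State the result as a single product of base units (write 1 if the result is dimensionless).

T = kg·s⁻²·A⁻¹.
So T² = kg²·s⁻⁴·A⁻².
Combining: T²·K·kg = (kg²·s⁻⁴·A⁻²) · K · kg = kg³·s⁻⁴·A⁻²·K.

kg³·s⁻⁴·A⁻²·K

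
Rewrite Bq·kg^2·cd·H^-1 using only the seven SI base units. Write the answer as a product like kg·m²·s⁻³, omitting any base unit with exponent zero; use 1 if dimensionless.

Bq = s⁻¹.
H = kg·m²·s⁻²·A⁻².
So H⁻¹ = kg⁻¹·m⁻²·s²·A².
Combining: Bq·kg²·cd·H⁻¹ = s⁻¹ · kg² · cd · (kg⁻¹·m⁻²·s²·A²) = kg·m⁻²·s·A²·cd.

kg·m⁻²·s·A²·cd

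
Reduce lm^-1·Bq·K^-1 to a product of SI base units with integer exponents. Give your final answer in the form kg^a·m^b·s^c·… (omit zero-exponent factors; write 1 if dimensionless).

s⁻¹·K⁻¹·cd⁻¹

lm = cd·sr = cd (luminous flux; sr is dimensionless).
So lm⁻¹ = cd⁻¹.
Bq = 1/s = s⁻¹ (activity is decays per second).
Combining: lm⁻¹·Bq·K⁻¹ = cd⁻¹ · s⁻¹ · K⁻¹ = s⁻¹·K⁻¹·cd⁻¹.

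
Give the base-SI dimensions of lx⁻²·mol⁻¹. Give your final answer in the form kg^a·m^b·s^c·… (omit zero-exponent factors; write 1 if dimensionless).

lx = lm/m² (illuminance = luminous flux per area),
    = m⁻²·cd.
So lx⁻² = m⁴·cd⁻².
Combining: lx⁻²·mol⁻¹ = (m⁴·cd⁻²) · mol⁻¹ = m⁴·mol⁻¹·cd⁻².

m⁴·mol⁻¹·cd⁻²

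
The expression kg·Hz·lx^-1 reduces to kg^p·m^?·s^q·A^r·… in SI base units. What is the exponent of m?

2

Hz = s⁻¹.
lx = m⁻²·cd.
So lx⁻¹ = m²·cd⁻¹.
Combining: kg·Hz·lx⁻¹ = kg · s⁻¹ · (m²·cd⁻¹) = kg·m²·s⁻¹·cd⁻¹.
The exponent of m is 2.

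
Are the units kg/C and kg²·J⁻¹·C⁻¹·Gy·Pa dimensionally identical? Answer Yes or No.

Left side:
  C = A·s = s·A (charge = current × time).
  So C⁻¹ = s⁻¹·A⁻¹.
  Combining: kg·C⁻¹ = kg · (s⁻¹·A⁻¹) = kg·s⁻¹·A⁻¹.
Right side:
  J = kg·m²·s⁻².
  So J⁻¹ = kg⁻¹·m⁻²·s².
  C = s·A.
  So C⁻¹ = s⁻¹·A⁻¹.
  Gy = m²·s⁻².
  Pa = kg·m⁻¹·s⁻².
  Combining: kg²·J⁻¹·C⁻¹·Gy·Pa = kg² · (kg⁻¹·m⁻²·s²) · (s⁻¹·A⁻¹) · (m²·s⁻²) · (kg·m⁻¹·s⁻²) = kg²·m⁻¹·s⁻³·A⁻¹.
Left is kg·s⁻¹·A⁻¹; right is kg²·m⁻¹·s⁻³·A⁻¹ — different.

No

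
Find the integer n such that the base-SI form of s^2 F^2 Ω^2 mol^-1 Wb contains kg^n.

1

F = C/V (capacitance = charge per voltage),
    = A·s/(kg·m²·s⁻³·A⁻¹) (substituting C and V),
    = kg⁻¹·m⁻²·s⁴·A².
So F² = kg⁻²·m⁻⁴·s⁸·A⁴.
Ω = V/A (resistance = voltage per current),
    = kg·m²·s⁻³·A⁻².
So Ω² = kg²·m⁴·s⁻⁶·A⁻⁴.
Wb = V·s (flux: a volt is a weber per second),
    = kg·m²·s⁻²·A⁻¹.
Combining: s²·F²·Ω²·mol⁻¹·Wb = s² · (kg⁻²·m⁻⁴·s⁸·A⁴) · (kg²·m⁴·s⁻⁶·A⁻⁴) · mol⁻¹ · (kg·m²·s⁻²·A⁻¹) = kg·m²·s²·A⁻¹·mol⁻¹.
The exponent of kg is 1.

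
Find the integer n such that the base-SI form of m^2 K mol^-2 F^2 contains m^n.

-2

F = C/V (capacitance = charge per voltage),
    = A·s/(kg·m²·s⁻³·A⁻¹) (substituting C and V),
    = kg⁻¹·m⁻²·s⁴·A².
So F² = kg⁻²·m⁻⁴·s⁸·A⁴.
Combining: m²·K·mol⁻²·F² = m² · K · mol⁻² · (kg⁻²·m⁻⁴·s⁸·A⁴) = kg⁻²·m⁻²·s⁸·A⁴·K·mol⁻².
The exponent of m is -2.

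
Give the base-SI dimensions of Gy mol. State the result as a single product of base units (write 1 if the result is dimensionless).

Gy = J/kg (absorbed dose = energy per mass),
    = m²·s⁻².
Combining: Gy·mol = (m²·s⁻²) · mol = m²·s⁻²·mol.

m²·s⁻²·mol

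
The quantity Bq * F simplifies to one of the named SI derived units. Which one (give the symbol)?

S

Bq = 1/s = s⁻¹ (activity is decays per second).
F = C/V (capacitance = charge per voltage),
    = A·s/(kg·m²·s⁻³·A⁻¹) (substituting C and V),
    = kg⁻¹·m⁻²·s⁴·A².
Combining: Bq·F = s⁻¹ · (kg⁻¹·m⁻²·s⁴·A²) = kg⁻¹·m⁻²·s³·A².
kg⁻¹·m⁻²·s³·A² is the base-SI form of the siemens.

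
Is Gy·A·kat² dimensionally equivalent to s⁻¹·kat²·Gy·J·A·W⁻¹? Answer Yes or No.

Yes

Left side:
  Gy = J/kg (absorbed dose = energy per mass),
      = m²·s⁻².
  kat = mol/s = s⁻¹·mol (catalytic activity).
  So kat² = s⁻²·mol².
  Combining: Gy·A·kat² = (m²·s⁻²) · A · (s⁻²·mol²) = m²·s⁻⁴·A·mol².
Right side:
  kat = mol/s = s⁻¹·mol (catalytic activity).
  So kat² = s⁻²·mol².
  Gy = J/kg (absorbed dose = energy per mass),
      = m²·s⁻².
  J = N·m (work = force × distance),
      = kg·m²·s⁻².
  W = J/s (power = energy per time),
      = kg·m²·s⁻³.
  So W⁻¹ = kg⁻¹·m⁻²·s³.
  Combining: s⁻¹·kat²·Gy·J·A·W⁻¹ = s⁻¹ · (s⁻²·mol²) · (m²·s⁻²) · (kg·m²·s⁻²) · A · (kg⁻¹·m⁻²·s³) = m²·s⁻⁴·A·mol².
Both reduce to m²·s⁻⁴·A·mol².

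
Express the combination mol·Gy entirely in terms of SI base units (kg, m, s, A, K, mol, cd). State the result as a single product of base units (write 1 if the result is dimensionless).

Gy = J/kg (absorbed dose = energy per mass),
    = m²·s⁻².
Combining: mol·Gy = mol · (m²·s⁻²) = m²·s⁻²·mol.

m²·s⁻²·mol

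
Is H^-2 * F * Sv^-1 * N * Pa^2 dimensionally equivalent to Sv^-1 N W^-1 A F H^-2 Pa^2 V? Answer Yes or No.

Yes

Left side:
  H = kg·m²·s⁻²·A⁻².
  So H⁻² = kg⁻²·m⁻⁴·s⁴·A⁴.
  F = kg⁻¹·m⁻²·s⁴·A².
  Sv = m²·s⁻².
  So Sv⁻¹ = m⁻²·s².
  N = kg·m·s⁻².
  Pa = kg·m⁻¹·s⁻².
  So Pa² = kg²·m⁻²·s⁻⁴.
  Combining: H⁻²·F·Sv⁻¹·N·Pa² = (kg⁻²·m⁻⁴·s⁴·A⁴) · (kg⁻¹·m⁻²·s⁴·A²) · (m⁻²·s²) · (kg·m·s⁻²) · (kg²·m⁻²·s⁻⁴) = m⁻⁹·s⁴·A⁶.
Right side:
  Sv = J/kg (equivalent dose = energy per mass),
      = m²·s⁻².
  So Sv⁻¹ = m⁻²·s².
  N = kg·m/s² = kg·m·s⁻² (force = mass × acceleration).
  W = J/s (power = energy per time),
      = kg·m²·s⁻³.
  So W⁻¹ = kg⁻¹·m⁻²·s³.
  F = C/V (capacitance = charge per voltage),
      = A·s/(kg·m²·s⁻³·A⁻¹) (substituting C and V),
      = kg⁻¹·m⁻²·s⁴·A².
  H = Wb/A (inductance = flux per current),
      = kg·m²·s⁻²·A⁻².
  So H⁻² = kg⁻²·m⁻⁴·s⁴·A⁴.
  Pa = N/m² (pressure = force per area),
      = kg·m⁻¹·s⁻².
  So Pa² = kg²·m⁻²·s⁻⁴.
  V = W/A (potential = power per current),
      = kg·m²·s⁻³·A⁻¹.
  Combining: Sv⁻¹·N·W⁻¹·A·F·H⁻²·Pa²·V = (m⁻²·s²) · (kg·m·s⁻²) · (kg⁻¹·m⁻²·s³) · A · (kg⁻¹·m⁻²·s⁴·A²) · (kg⁻²·m⁻⁴·s⁴·A⁴) · (kg²·m⁻²·s⁻⁴) · (kg·m²·s⁻³·A⁻¹) = m⁻⁹·s⁴·A⁶.
Both reduce to m⁻⁹·s⁴·A⁶.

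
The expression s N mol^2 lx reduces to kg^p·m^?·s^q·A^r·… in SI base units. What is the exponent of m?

N = kg·m/s² = kg·m·s⁻² (force = mass × acceleration).
lx = lm/m² (illuminance = luminous flux per area),
    = m⁻²·cd.
Combining: s·N·mol²·lx = s · (kg·m·s⁻²) · mol² · (m⁻²·cd) = kg·m⁻¹·s⁻¹·mol²·cd.
The exponent of m is -1.

-1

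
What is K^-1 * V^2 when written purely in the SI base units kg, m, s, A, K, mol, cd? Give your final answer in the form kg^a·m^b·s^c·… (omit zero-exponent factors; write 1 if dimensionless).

V = W/A (potential = power per current),
    = kg·m²·s⁻³·A⁻¹.
So V² = kg²·m⁴·s⁻⁶·A⁻².
Combining: K⁻¹·V² = K⁻¹ · (kg²·m⁴·s⁻⁶·A⁻²) = kg²·m⁴·s⁻⁶·A⁻²·K⁻¹.

kg²·m⁴·s⁻⁶·A⁻²·K⁻¹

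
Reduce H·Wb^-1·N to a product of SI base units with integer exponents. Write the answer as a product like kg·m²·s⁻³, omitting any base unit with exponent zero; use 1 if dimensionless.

H = kg·m²·s⁻²·A⁻².
Wb = kg·m²·s⁻²·A⁻¹.
So Wb⁻¹ = kg⁻¹·m⁻²·s²·A.
N = kg·m·s⁻².
Combining: H·Wb⁻¹·N = (kg·m²·s⁻²·A⁻²) · (kg⁻¹·m⁻²·s²·A) · (kg·m·s⁻²) = kg·m·s⁻²·A⁻¹.

kg·m·s⁻²·A⁻¹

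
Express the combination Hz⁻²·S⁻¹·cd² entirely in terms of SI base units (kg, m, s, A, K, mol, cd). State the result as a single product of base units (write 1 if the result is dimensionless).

kg·m²·s⁻¹·A⁻²·cd²

Hz = 1/s = s⁻¹ (frequency is cycles per second).
So Hz⁻² = s².
S = 1/Ω (conductance is reciprocal resistance),
    = kg⁻¹·m⁻²·s³·A².
So S⁻¹ = kg·m²·s⁻³·A⁻².
Combining: Hz⁻²·S⁻¹·cd² = s² · (kg·m²·s⁻³·A⁻²) · cd² = kg·m²·s⁻¹·A⁻²·cd².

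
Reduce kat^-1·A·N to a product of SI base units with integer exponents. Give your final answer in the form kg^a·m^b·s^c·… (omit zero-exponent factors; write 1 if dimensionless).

kat = s⁻¹·mol.
So kat⁻¹ = s·mol⁻¹.
N = kg·m·s⁻².
Combining: kat⁻¹·A·N = (s·mol⁻¹) · A · (kg·m·s⁻²) = kg·m·s⁻¹·A·mol⁻¹.

kg·m·s⁻¹·A·mol⁻¹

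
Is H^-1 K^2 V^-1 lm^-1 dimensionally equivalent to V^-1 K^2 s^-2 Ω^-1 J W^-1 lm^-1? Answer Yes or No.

Left side:
  H = Wb/A (inductance = flux per current),
      = kg·m²·s⁻²·A⁻².
  So H⁻¹ = kg⁻¹·m⁻²·s²·A².
  V = W/A (potential = power per current),
      = kg·m²·s⁻³·A⁻¹.
  So V⁻¹ = kg⁻¹·m⁻²·s³·A.
  lm = cd·sr = cd (luminous flux; sr is dimensionless).
  So lm⁻¹ = cd⁻¹.
  Combining: H⁻¹·K²·V⁻¹·lm⁻¹ = (kg⁻¹·m⁻²·s²·A²) · K² · (kg⁻¹·m⁻²·s³·A) · cd⁻¹ = kg⁻²·m⁻⁴·s⁵·A³·K²·cd⁻¹.
Right side:
  V = kg·m²·s⁻³·A⁻¹.
  So V⁻¹ = kg⁻¹·m⁻²·s³·A.
  Ω = kg·m²·s⁻³·A⁻².
  So Ω⁻¹ = kg⁻¹·m⁻²·s³·A².
  J = kg·m²·s⁻².
  W = kg·m²·s⁻³.
  So W⁻¹ = kg⁻¹·m⁻²·s³.
  lm = cd.
  So lm⁻¹ = cd⁻¹.
  Combining: V⁻¹·K²·s⁻²·Ω⁻¹·J·W⁻¹·lm⁻¹ = (kg⁻¹·m⁻²·s³·A) · K² · s⁻² · (kg⁻¹·m⁻²·s³·A²) · (kg·m²·s⁻²) · (kg⁻¹·m⁻²·s³) · cd⁻¹ = kg⁻²·m⁻⁴·s⁵·A³·K²·cd⁻¹.
Both reduce to kg⁻²·m⁻⁴·s⁵·A³·K²·cd⁻¹.

Yes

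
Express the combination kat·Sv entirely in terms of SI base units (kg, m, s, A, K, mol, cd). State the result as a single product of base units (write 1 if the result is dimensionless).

m²·s⁻³·mol

kat = mol/s = s⁻¹·mol (catalytic activity).
Sv = J/kg (equivalent dose = energy per mass),
    = m²·s⁻².
Combining: kat·Sv = (s⁻¹·mol) · (m²·s⁻²) = m²·s⁻³·mol.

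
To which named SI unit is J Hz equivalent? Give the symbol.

J = kg·m²·s⁻².
Hz = s⁻¹.
Combining: J·Hz = (kg·m²·s⁻²) · s⁻¹ = kg·m²·s⁻³.
kg·m²·s⁻³ is the base-SI form of the watt.

W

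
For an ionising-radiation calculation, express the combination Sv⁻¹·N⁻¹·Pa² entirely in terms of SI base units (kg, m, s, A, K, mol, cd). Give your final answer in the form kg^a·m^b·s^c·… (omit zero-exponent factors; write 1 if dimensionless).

kg·m⁻⁵

Sv = J/kg (equivalent dose = energy per mass),
    = m²·s⁻².
So Sv⁻¹ = m⁻²·s².
N = kg·m/s² = kg·m·s⁻² (force = mass × acceleration).
So N⁻¹ = kg⁻¹·m⁻¹·s².
Pa = N/m² (pressure = force per area),
    = kg·m⁻¹·s⁻².
So Pa² = kg²·m⁻²·s⁻⁴.
Combining: Sv⁻¹·N⁻¹·Pa² = (m⁻²·s²) · (kg⁻¹·m⁻¹·s²) · (kg²·m⁻²·s⁻⁴) = kg·m⁻⁵.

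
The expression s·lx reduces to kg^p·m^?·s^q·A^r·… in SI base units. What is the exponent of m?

-2

lx = m⁻²·cd.
Combining: s·lx = s · (m⁻²·cd) = m⁻²·s·cd.
The exponent of m is -2.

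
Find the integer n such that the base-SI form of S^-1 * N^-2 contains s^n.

S = 1/Ω (conductance is reciprocal resistance),
    = kg⁻¹·m⁻²·s³·A².
So S⁻¹ = kg·m²·s⁻³·A⁻².
N = kg·m/s² = kg·m·s⁻² (force = mass × acceleration).
So N⁻² = kg⁻²·m⁻²·s⁴.
Combining: S⁻¹·N⁻² = (kg·m²·s⁻³·A⁻²) · (kg⁻²·m⁻²·s⁴) = kg⁻¹·s·A⁻².
The exponent of s is 1.

1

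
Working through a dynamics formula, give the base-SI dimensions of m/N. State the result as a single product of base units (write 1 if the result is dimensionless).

N = kg·m/s² = kg·m·s⁻² (force = mass × acceleration).
So N⁻¹ = kg⁻¹·m⁻¹·s².
Combining: m·N⁻¹ = m · (kg⁻¹·m⁻¹·s²) = kg⁻¹·s².

kg⁻¹·s²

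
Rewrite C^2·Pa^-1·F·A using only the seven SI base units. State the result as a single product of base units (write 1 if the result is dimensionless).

kg⁻²·m⁻¹·s⁸·A⁵

C = A·s = s·A (charge = current × time).
So C² = s²·A².
Pa = N/m² (pressure = force per area),
    = kg·m⁻¹·s⁻².
So Pa⁻¹ = kg⁻¹·m·s².
F = C/V (capacitance = charge per voltage),
    = A·s/(kg·m²·s⁻³·A⁻¹) (substituting C and V),
    = kg⁻¹·m⁻²·s⁴·A².
Combining: C²·Pa⁻¹·F·A = (s²·A²) · (kg⁻¹·m·s²) · (kg⁻¹·m⁻²·s⁴·A²) · A = kg⁻²·m⁻¹·s⁸·A⁵.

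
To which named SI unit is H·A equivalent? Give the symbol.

Wb

H = Wb/A (inductance = flux per current),
    = kg·m²·s⁻²·A⁻².
Combining: H·A = (kg·m²·s⁻²·A⁻²) · A = kg·m²·s⁻²·A⁻¹.
kg·m²·s⁻²·A⁻¹ is the base-SI form of the weber.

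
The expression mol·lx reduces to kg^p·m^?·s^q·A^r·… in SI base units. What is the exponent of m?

lx = lm/m² (illuminance = luminous flux per area),
    = m⁻²·cd.
Combining: mol·lx = mol · (m⁻²·cd) = m⁻²·mol·cd.
The exponent of m is -2.

-2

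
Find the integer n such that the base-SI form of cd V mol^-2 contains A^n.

-1

V = W/A (potential = power per current),
    = kg·m²·s⁻³·A⁻¹.
Combining: cd·V·mol⁻² = cd · (kg·m²·s⁻³·A⁻¹) · mol⁻² = kg·m²·s⁻³·A⁻¹·mol⁻²·cd.
The exponent of A is -1.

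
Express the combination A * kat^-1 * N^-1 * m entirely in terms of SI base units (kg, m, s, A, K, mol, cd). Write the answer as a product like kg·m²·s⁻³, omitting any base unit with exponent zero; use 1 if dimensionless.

kat = mol/s = s⁻¹·mol (catalytic activity).
So kat⁻¹ = s·mol⁻¹.
N = kg·m/s² = kg·m·s⁻² (force = mass × acceleration).
So N⁻¹ = kg⁻¹·m⁻¹·s².
Combining: A·kat⁻¹·N⁻¹·m = A · (s·mol⁻¹) · (kg⁻¹·m⁻¹·s²) · m = kg⁻¹·s³·A·mol⁻¹.

kg⁻¹·s³·A·mol⁻¹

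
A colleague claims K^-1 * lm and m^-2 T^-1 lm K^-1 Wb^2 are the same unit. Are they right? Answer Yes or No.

No

Left side:
  lm = cd.
  Combining: K⁻¹·lm = K⁻¹ · cd = K⁻¹·cd.
Right side:
  T = Wb/m² (flux density = flux per area),
      = kg·s⁻²·A⁻¹.
  So T⁻¹ = kg⁻¹·s²·A.
  lm = cd·sr = cd (luminous flux; sr is dimensionless).
  Wb = V·s (flux: a volt is a weber per second),
      = kg·m²·s⁻²·A⁻¹.
  So Wb² = kg²·m⁴·s⁻⁴·A⁻².
  Combining: m⁻²·T⁻¹·lm·K⁻¹·Wb² = m⁻² · (kg⁻¹·s²·A) · cd · K⁻¹ · (kg²·m⁴·s⁻⁴·A⁻²) = kg·m²·s⁻²·A⁻¹·K⁻¹·cd.
Left is K⁻¹·cd; right is kg·m²·s⁻²·A⁻¹·K⁻¹·cd — different.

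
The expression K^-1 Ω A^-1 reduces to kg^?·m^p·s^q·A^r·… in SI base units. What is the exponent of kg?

1

Ω = V/A (resistance = voltage per current),
    = kg·m²·s⁻³·A⁻².
Combining: K⁻¹·Ω·A⁻¹ = K⁻¹ · (kg·m²·s⁻³·A⁻²) · A⁻¹ = kg·m²·s⁻³·A⁻³·K⁻¹.
The exponent of kg is 1.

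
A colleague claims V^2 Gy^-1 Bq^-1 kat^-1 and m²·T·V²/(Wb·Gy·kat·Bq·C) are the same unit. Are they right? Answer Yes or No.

Left side:
  V = W/A (potential = power per current),
      = kg·m²·s⁻³·A⁻¹.
  So V² = kg²·m⁴·s⁻⁶·A⁻².
  Gy = J/kg (absorbed dose = energy per mass),
      = m²·s⁻².
  So Gy⁻¹ = m⁻²·s².
  Bq = 1/s = s⁻¹ (activity is decays per second).
  So Bq⁻¹ = s.
  kat = mol/s = s⁻¹·mol (catalytic activity).
  So kat⁻¹ = s·mol⁻¹.
  Combining: V²·Gy⁻¹·Bq⁻¹·kat⁻¹ = (kg²·m⁴·s⁻⁶·A⁻²) · (m⁻²·s²) · s · (s·mol⁻¹) = kg²·m²·s⁻²·A⁻²·mol⁻¹.
Right side:
  Wb = kg·m²·s⁻²·A⁻¹.
  So Wb⁻¹ = kg⁻¹·m⁻²·s²·A.
  Gy = m²·s⁻².
  So Gy⁻¹ = m⁻²·s².
  kat = s⁻¹·mol.
  So kat⁻¹ = s·mol⁻¹.
  T = kg·s⁻²·A⁻¹.
  V = kg·m²·s⁻³·A⁻¹.
  So V² = kg²·m⁴·s⁻⁶·A⁻².
  Bq = s⁻¹.
  So Bq⁻¹ = s.
  C = s·A.
  So C⁻¹ = s⁻¹·A⁻¹.
  Combining: Wb⁻¹·Gy⁻¹·m²·kat⁻¹·T·V²·Bq⁻¹·C⁻¹ = (kg⁻¹·m⁻²·s²·A) · (m⁻²·s²) · m² · (s·mol⁻¹) · (kg·s⁻²·A⁻¹) · (kg²·m⁴·s⁻⁶·A⁻²) · s · (s⁻¹·A⁻¹) = kg²·m²·s⁻³·A⁻³·mol⁻¹.
Left is kg²·m²·s⁻²·A⁻²·mol⁻¹; right is kg²·m²·s⁻³·A⁻³·mol⁻¹ — different.

No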